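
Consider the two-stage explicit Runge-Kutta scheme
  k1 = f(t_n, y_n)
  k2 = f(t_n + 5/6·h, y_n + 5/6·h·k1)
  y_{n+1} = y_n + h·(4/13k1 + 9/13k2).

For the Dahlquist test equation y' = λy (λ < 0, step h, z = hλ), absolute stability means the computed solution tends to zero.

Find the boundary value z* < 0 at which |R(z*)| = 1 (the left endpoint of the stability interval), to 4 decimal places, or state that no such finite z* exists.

With y'=λy (z=hλ):
  k1=λy_n ⇒ h·k1=z·y_n;  k2=λ(1+5/6z)y_n ⇒ h·k2=z(1+5/6z)y_n
  y_{n+1}/y_n = 1 + 4/13z + 9/13z(1+5/6z) = 1 + z + 15/26z²
  R(z) = 1 + z + 15/26z².

Need |R(x)|<1, x<0.
x=-1.69: |R|=0.9577
R=1: x+15/26x²=0 ⇒ x=−26/15=-1.7333; min R=1−1/(4·15/26)=0.5667>−1
Confirm numerically:
  x=-1.513: |R|=0.80767 <1
  x=-0.929: |R|=0.56891 <1
  x=-0.823: |R|=0.56777 <1
  x=-2.261: |R|=1.68830 >1
  x=-2.042: |R|=1.36363 >1
  x=-2.041: |R|=1.36228 >1
Stable set (-1.7333, 0).

left endpoint -1.7333.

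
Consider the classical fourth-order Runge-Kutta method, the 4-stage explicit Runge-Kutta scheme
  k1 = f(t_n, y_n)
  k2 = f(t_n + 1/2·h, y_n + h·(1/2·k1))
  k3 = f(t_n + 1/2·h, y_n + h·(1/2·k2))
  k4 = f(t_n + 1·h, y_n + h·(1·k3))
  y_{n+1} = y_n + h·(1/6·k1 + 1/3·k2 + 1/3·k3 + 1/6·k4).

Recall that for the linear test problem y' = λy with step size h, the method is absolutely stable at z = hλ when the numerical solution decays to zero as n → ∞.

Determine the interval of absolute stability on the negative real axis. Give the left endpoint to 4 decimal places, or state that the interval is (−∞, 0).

z∈(-2.7853,0).

With y'=λy (z=hλ):
  order 4, 4-stage ⇒ R(z)=1+z+z^2/2+z^3/6+z^4/24
  (e.g. R(-0.42)=0.65715, |R|=0.65715)

Boundary: |R(x)|=1, x<0.
x=-0.42: |R|=0.6571
|R(-3.18)|=1.7775 |R(-3.02)|=1.4155 |R(-2.45)|=0.6015
Bisect:
  x_lo=-3.0864 |R|=1.5574  x_hi=-0.3753 |R|=0.6872
  mid=-1.73084 |R|=0.27681 →hi
  mid=-2.40862 |R|=0.56556 →hi
  mid=-2.74752 |R|=0.94452 →hi
  mid=-2.91696 |R|=1.21735 →lo
  mid=-2.83224 |R|=1.07312 →lo
  mid=-2.78988 |R|=1.00693 →lo
  mid=-2.76870 |R|=0.97526 →hi
  mid=-2.77929 |R|=0.99098 →hi
  ...
  [-2.78541,-2.78524] ⇒ x*=-2.7853
Interval (-2.7853, 0).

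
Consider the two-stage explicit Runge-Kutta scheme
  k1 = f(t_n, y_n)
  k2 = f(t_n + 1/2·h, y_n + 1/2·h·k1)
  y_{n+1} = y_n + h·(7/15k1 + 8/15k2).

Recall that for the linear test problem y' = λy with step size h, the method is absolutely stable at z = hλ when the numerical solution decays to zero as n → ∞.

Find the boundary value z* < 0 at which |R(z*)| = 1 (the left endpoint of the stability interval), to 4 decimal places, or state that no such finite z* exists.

Test eqn y'=λy, z=hλ:
  k1=λy_n ⇒ h·k1=z·y_n;  k2=λ(1+1/2z)y_n ⇒ h·k2=z(1+1/2z)y_n
  y_{n+1}/y_n = 1 + 7/15z + 8/15z(1+1/2z) = 1 + z + 4/15z²
  ⇒ R(z) = 1 + z + 4/15z².

Need |R(x)|<1, x<0.
x=-1.66: |R|=0.0748
R=1: x+4/15x²=0 ⇒ x=−15/4=-3.7500; min R=1−1/(4·4/15)=0.0625>−1
Confirm numerically:
  x=-3.614: |R|=0.86893 <1
  x=-2.939: |R|=0.36439 <1
  x=-2.423: |R|=0.14258 <1
  x=-4.279: |R|=1.60362 >1
  x=-4.198: |R|=1.50152 >1
Stable set (-3.7500, 0).

left endpoint -3.7500.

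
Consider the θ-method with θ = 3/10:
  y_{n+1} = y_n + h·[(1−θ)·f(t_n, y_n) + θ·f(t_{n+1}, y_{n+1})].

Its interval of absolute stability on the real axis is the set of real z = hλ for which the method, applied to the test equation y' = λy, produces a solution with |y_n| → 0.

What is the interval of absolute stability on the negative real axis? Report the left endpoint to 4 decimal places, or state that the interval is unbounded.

On y'=λy, z=hλ:
  y_{n+1} = y_n + z·[7/10·y_n + 3/10·y_{n+1}] ⇒ (1 − 3/10z)y_{n+1} = (1 + 7/10z)y_n
  so R(z) = (1 + 7/10z)/(1 − 3/10z).

Solve |R(x)|<1 on ℝ⁻.
x=-1.19: |R|=0.1231
R=−1: 1+7/10x = −1+3/10x ⇒ -2/5x=2 ⇒ x=2/(-2/5)=-5.0000
Confirm numerically:
  x=-3.906: |R|=0.79851 <1
  x=-3.276: |R|=0.65221 <1
  x=-2.813: |R|=0.52557 <1
  x=-2.003: |R|=0.25117 <1
  x=-5.455: |R|=1.06903 >1
  x=-5.061: |R|=1.00969 >1
So |R|<1 on (-5.0000, 0).

z∈(-5.0000,0).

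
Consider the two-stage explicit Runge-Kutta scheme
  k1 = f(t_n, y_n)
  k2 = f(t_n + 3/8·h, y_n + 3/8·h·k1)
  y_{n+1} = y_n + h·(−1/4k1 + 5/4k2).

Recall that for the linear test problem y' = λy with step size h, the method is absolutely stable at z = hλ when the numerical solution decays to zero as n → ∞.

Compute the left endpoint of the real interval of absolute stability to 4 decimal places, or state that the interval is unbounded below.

left endpoint -2.1333.

On y'=λy, z=hλ:
  k1=λy_n ⇒ h·k1=z·y_n;  k2=λ(1+3/8z)y_n ⇒ h·k2=z(1+3/8z)y_n
  y_{n+1}/y_n = 1 − 1/4z + 5/4z(1+3/8z) = 1 + z + 15/32z²
  Hence R(z) = 1 + z + 15/32z².

Boundary: |R(x)|=1, x<0.
x=-1.57: |R|=0.5854
R=1: x+15/32x²=0 ⇒ x=−32/15=-2.1333; min R=1−1/(4·15/32)=0.4667>−1
Confirm numerically:
  x=-2.092: |R|=0.95947 <1
  x=-1.704: |R|=0.65707 <1
  x=-1.557: |R|=0.57937 <1
  x=-2.392: |R|=1.29003 >1
  x=-2.375: |R|=1.26904 >1
So |R|<1 on (-2.1333, 0).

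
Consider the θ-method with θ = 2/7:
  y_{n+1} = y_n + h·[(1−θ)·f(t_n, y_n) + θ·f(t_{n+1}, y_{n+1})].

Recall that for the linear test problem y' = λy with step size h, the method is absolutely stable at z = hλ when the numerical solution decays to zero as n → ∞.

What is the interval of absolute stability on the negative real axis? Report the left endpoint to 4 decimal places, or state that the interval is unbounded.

z∈(-4.6667,0).

With y'=λy (z=hλ):
  y_{n+1} = y_n + z·[5/7·y_n + 2/7·y_{n+1}] ⇒ (1 − 2/7z)y_{n+1} = (1 + 5/7z)y_n
  R(z) = (1 + 5/7z)/(1 − 2/7z).

Need |R(x)|<1, x<0.
x=-1.09: |R|=0.1688
R=−1: 1+5/7x = −1+2/7x ⇒ -3/7x=2 ⇒ x=2/(-3/7)=-4.6667
Confirm numerically:
  x=-4.498: |R|=0.96837 <1
  x=-4.206: |R|=0.91033 <1
  x=-3.912: |R|=0.84727 <1
  x=-2.860: |R|=0.57390 <1
  x=-5.183: |R|=1.08920 >1
  x=-4.766: |R|=1.01803 >1
Stable set (-4.6667, 0).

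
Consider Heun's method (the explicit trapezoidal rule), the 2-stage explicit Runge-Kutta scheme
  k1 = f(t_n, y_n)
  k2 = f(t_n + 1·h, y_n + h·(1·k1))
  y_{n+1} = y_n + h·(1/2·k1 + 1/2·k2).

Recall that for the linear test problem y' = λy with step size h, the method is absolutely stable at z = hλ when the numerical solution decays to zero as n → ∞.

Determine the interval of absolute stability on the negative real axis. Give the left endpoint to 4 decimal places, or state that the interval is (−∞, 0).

(-2.0000, 0).

Test eqn y'=λy, z=hλ:
  order 2, 2-stage ⇒ R(z)=1+z+z^2/2
  (e.g. R(-1.52)=0.63520, |R|=0.63520)

Boundary: |R(x)|=1, x<0.
x=-1.52: |R|=0.6352
|R(-1.58)|=0.6682 |R(-1.54)|=0.6458 |R(-1.53)|=0.6404
Bisect:
  x_lo=-2.6297 |R|=1.8279  x_hi=-0.3984 |R|=0.6810
  mid=-1.51405 |R|=0.63212 →hi
  mid=-2.07186 |R|=1.07445 →lo
  mid=-1.79296 |R|=0.81439 →hi
  mid=-1.93241 |R|=0.93469 →hi
  mid=-2.00214 |R|=1.00214 →lo
  mid=-1.96727 |R|=0.96781 →hi
  mid=-1.98471 |R|=0.98482 →hi
  mid=-1.99342 |R|=0.99344 →hi
  mid=-1.99778 |R|=0.99778 →hi
  mid=-1.99996 |R|=0.99996 →hi
  ...
  [-2.00009,-1.99996] ⇒ x*=-2.0000
Interval (-2.0000, 0).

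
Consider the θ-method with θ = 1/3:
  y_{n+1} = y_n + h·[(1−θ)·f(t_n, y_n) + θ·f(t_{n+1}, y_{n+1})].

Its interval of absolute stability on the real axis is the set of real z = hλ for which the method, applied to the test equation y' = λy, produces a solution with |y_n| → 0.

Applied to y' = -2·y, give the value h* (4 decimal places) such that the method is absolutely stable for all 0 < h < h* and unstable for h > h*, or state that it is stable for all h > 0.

On y'=λy, z=hλ:
  y_{n+1} = y_n + z·[2/3·y_n + 1/3·y_{n+1}] ⇒ (1 − 1/3z)y_{n+1} = (1 + 2/3z)y_n
  so R(z) = (1 + 2/3z)/(1 − 1/3z).

Need |R(x)|<1, x<0.
x=-1.65: |R|=0.0645
R=−1: 1+2/3x = −1+1/3x ⇒ -1/3x=2 ⇒ x=2/(-1/3)=-6.0000
Confirm numerically:
  x=-5.119: |R|=0.89149 <1
  x=-4.254: |R|=0.75931 <1
  x=-3.712: |R|=0.65912 <1
  x=-3.516: |R|=0.61878 <1
  x=-6.592: |R|=1.06172 >1
  x=-6.443: |R|=1.04691 >1
So |R|<1 on (-6.0000, 0).

(-6.0000,0); λ=-2 ⇒ h* = (6)/2 = 3.0000.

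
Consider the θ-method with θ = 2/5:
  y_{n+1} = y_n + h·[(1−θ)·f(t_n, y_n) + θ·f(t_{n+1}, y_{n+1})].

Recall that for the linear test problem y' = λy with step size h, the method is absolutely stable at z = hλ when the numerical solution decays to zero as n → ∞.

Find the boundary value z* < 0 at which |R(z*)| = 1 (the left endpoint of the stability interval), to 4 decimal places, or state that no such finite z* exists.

left endpoint -10.0000.

On y'=λy, z=hλ:
  y_{n+1} = y_n + z·[3/5·y_n + 2/5·y_{n+1}] ⇒ (1 − 2/5z)y_{n+1} = (1 + 3/5z)y_n
  ⇒ R(z) = (1 + 3/5z)/(1 − 2/5z).

Boundary: |R(x)|=1, x<0.
x=-1.77: |R|=0.0363
R=−1: 1+3/5x = −1+2/5x ⇒ -1/5x=2 ⇒ x=2/(-1/5)=-10.0000
Confirm numerically:
  x=-8.520: |R|=0.93285 <1
  x=-7.978: |R|=0.90351 <1
  x=-7.011: |R|=0.84287 <1
  x=-6.311: |R|=0.79066 <1
  x=-10.500: |R|=1.01923 >1
  x=-10.260: |R|=1.01019 >1
Interval (-10.0000, 0).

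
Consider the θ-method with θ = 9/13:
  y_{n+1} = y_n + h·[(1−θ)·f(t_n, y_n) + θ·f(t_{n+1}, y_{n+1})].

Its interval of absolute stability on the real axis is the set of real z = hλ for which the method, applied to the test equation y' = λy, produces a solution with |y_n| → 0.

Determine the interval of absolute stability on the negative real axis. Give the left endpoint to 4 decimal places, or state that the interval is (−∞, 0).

With y'=λy (z=hλ):
  y_{n+1} = y_n + z·[4/13·y_n + 9/13·y_{n+1}] ⇒ (1 − 9/13z)y_{n+1} = (1 + 4/13z)y_n
  R(z) = (1 + 4/13z)/(1 − 9/13z).

Solve |R(x)|<1 on ℝ⁻.
x=-0.52: |R|=0.6176
x=-2: |R|=0.1613
x=-10: |R|=0.2621
x=-100: |R|=0.4239
θ=9/13≥1/2 ⇒ |1+4/13x|<|1−9/13x| ∀x<0 ⇒ stable on all of ℝ⁻.

interval (−∞, 0).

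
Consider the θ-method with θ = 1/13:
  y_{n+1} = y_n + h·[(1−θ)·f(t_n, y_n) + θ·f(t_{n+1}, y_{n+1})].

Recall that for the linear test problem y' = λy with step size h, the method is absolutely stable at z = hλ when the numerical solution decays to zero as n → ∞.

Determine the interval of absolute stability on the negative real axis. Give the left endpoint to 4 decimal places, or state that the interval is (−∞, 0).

z∈(-2.3636,0).

Set f=λy, z=hλ:
  y_{n+1} = y_n + z·[12/13·y_n + 1/13·y_{n+1}] ⇒ (1 − 1/13z)y_{n+1} = (1 + 12/13z)y_n
  Hence R(z) = (1 + 12/13z)/(1 − 1/13z).

Need |R(x)|<1, x<0.
x=-1.07: |R|=0.0114
R=−1: 1+12/13x = −1+1/13x ⇒ -11/13x=2 ⇒ x=2/(-11/13)=-2.3636
Confirm numerically:
  x=-1.609: |R|=0.43179 <1
  x=-1.512: |R|=0.35447 <1
  x=-1.448: |R|=0.30288 <1
  x=-2.753: |R|=1.27188 >1
  x=-2.432: |R|=1.04873 >1
Interval (-2.3636, 0).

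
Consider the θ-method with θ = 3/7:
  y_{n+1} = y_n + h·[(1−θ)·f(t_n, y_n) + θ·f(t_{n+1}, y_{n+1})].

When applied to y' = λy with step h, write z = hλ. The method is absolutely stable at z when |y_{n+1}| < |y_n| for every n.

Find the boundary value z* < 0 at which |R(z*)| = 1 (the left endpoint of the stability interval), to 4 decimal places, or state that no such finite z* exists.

With y'=λy (z=hλ):
  y_{n+1} = y_n + z·[4/7·y_n + 3/7·y_{n+1}] ⇒ (1 − 3/7z)y_{n+1} = (1 + 4/7z)y_n
  ⇒ R(z) = (1 + 4/7z)/(1 − 3/7z).

Boundary: |R(x)|=1, x<0.
x=-1.41: |R|=0.1211
R=−1: 1+4/7x = −1+3/7x ⇒ -1/7x=2 ⇒ x=2/(-1/7)=-14.0000
Confirm numerically:
  x=-12.335: |R|=0.96216 <1
  x=-11.672: |R|=0.94459 <1
  x=-11.546: |R|=0.94106 <1
  x=-14.592: |R|=1.01166 >1
  x=-14.184: |R|=1.00371 >1
  x=-14.045: |R|=1.00092 >1
Stable set (-14.0000, 0).

z* = -14.0000.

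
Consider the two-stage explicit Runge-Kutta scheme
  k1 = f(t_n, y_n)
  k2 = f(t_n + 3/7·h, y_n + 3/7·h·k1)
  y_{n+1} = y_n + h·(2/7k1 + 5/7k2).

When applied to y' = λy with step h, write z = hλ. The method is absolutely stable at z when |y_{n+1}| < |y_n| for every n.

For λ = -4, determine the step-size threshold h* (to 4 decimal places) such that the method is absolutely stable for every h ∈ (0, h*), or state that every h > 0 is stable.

(-3.2667,0); λ=-4 ⇒ h* = (49/15)/4 = 0.8167.

Set f=λy, z=hλ:
  k1=λy_n ⇒ h·k1=z·y_n;  k2=λ(1+3/7z)y_n ⇒ h·k2=z(1+3/7z)y_n
  y_{n+1}/y_n = 1 + 2/7z + 5/7z(1+3/7z) = 1 + z + 15/49z²
  so R(z) = 1 + z + 15/49z².

Solve |R(x)|<1 on ℝ⁻.
x=-0.99: |R|=0.3100
R=1: x+15/49x²=0 ⇒ x=−49/15=-3.2667; min R=1−1/(4·15/49)=0.1833>−1
Confirm numerically:
  x=-1.998: |R|=0.22404 <1
  x=-1.694: |R|=0.18446 <1
  x=-1.352: |R|=0.20756 <1
  x=-3.579: |R|=1.34220 >1
  x=-3.564: |R|=1.32440 >1
  x=-3.350: |R|=1.08546 >1
Stable set (-3.2667, 0).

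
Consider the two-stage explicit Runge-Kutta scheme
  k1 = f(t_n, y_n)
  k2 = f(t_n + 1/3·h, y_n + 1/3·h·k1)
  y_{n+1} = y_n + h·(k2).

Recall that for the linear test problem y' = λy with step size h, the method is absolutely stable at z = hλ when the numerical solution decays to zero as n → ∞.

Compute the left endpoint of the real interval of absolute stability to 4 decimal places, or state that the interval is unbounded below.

z* = -3.0000.

Set f=λy, z=hλ:
  k1=λy_n ⇒ h·k1=z·y_n;  k2=λ(1+1/3z)y_n ⇒ h·k2=z(1+1/3z)y_n
  y_{n+1}/y_n = 1 + z(1+1/3z) = 1 + z + 1/3z²
  R(z) = 1 + z + 1/3z².

Need |R(x)|<1, x<0.
x=-1.51: |R|=0.2500
R=1: x+1/3x²=0 ⇒ x=−3=-3.0000; min R=1−1/(4·1/3)=0.2500>−1
Confirm numerically:
  x=-2.646: |R|=0.68777 <1
  x=-1.713: |R|=0.26512 <1
  x=-1.691: |R|=0.26216 <1
  x=-1.491: |R|=0.25003 <1
  x=-3.541: |R|=1.63856 >1
  x=-3.420: |R|=1.47880 >1
Interval (-3.0000, 0).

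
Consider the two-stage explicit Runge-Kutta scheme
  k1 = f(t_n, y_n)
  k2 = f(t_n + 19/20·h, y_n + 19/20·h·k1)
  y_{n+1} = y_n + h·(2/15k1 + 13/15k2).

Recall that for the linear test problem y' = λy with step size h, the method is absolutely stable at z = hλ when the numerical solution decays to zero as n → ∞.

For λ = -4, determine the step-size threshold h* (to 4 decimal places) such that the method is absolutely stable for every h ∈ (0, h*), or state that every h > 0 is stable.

(-1.2146,0); λ=-4 ⇒ h* = (300/247)/4 = 0.3036.

On y'=λy, z=hλ:
  k1=λy_n ⇒ h·k1=z·y_n;  k2=λ(1+19/20z)y_n ⇒ h·k2=z(1+19/20z)y_n
  y_{n+1}/y_n = 1 + 2/15z + 13/15z(1+19/20z) = 1 + z + 247/300z²
  Hence R(z) = 1 + z + 247/300z².

Solve |R(x)|<1 on ℝ⁻.
x=-0.87: |R|=0.7532
R=1: x+247/300x²=0 ⇒ x=−300/247=-1.2146; min R=1−1/(4·247/300)=0.6964>−1
Confirm numerically:
  x=-1.144: |R|=0.93353 <1
  x=-1.109: |R|=0.90360 <1
  x=-0.664: |R|=0.69900 <1
  x=-0.632: |R|=0.69686 <1
  x=-1.556: |R|=1.43740 >1
  x=-1.549: |R|=1.42651 >1
  x=-1.317: |R|=1.11106 >1
So |R|<1 on (-1.2146, 0).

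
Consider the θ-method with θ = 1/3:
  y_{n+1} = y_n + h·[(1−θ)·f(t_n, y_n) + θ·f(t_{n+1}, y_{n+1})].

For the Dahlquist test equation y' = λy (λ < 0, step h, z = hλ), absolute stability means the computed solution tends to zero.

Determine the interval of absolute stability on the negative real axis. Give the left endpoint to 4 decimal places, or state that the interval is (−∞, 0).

(-6.0000, 0).

With y'=λy (z=hλ):
  y_{n+1} = y_n + z·[2/3·y_n + 1/3·y_{n+1}] ⇒ (1 − 1/3z)y_{n+1} = (1 + 2/3z)y_n
  so R(z) = (1 + 2/3z)/(1 − 1/3z).

Find x<0 with |R(x)|<1.
x=-1.63: |R|=0.0562
R=−1: 1+2/3x = −1+1/3x ⇒ -1/3x=2 ⇒ x=2/(-1/3)=-6.0000
Confirm numerically:
  x=-5.505: |R|=0.94180 <1
  x=-4.711: |R|=0.83284 <1
  x=-3.677: |R|=0.65209 <1
  x=-2.882: |R|=0.46991 <1
  x=-6.432: |R|=1.04580 >1
  x=-6.322: |R|=1.03454 >1
  x=-6.316: |R|=1.03392 >1
Stable set (-6.0000, 0).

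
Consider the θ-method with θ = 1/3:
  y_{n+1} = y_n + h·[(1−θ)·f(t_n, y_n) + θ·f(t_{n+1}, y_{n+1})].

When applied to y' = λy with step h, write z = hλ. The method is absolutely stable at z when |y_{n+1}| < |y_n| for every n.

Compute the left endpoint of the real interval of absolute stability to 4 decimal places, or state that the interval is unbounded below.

On y'=λy, z=hλ:
  y_{n+1} = y_n + z·[2/3·y_n + 1/3·y_{n+1}] ⇒ (1 − 1/3z)y_{n+1} = (1 + 2/3z)y_n
  R(z) = (1 + 2/3z)/(1 − 1/3z).

Find x<0 with |R(x)|<1.
x=-0.83: |R|=0.3499
R=−1: 1+2/3x = −1+1/3x ⇒ -1/3x=2 ⇒ x=2/(-1/3)=-6.0000
Confirm numerically:
  x=-5.769: |R|=0.97366 <1
  x=-5.507: |R|=0.94205 <1
  x=-3.828: |R|=0.68190 <1
  x=-6.431: |R|=1.04570 >1
  x=-6.232: |R|=1.02513 >1
  x=-6.060: |R|=1.00662 >1
Stable set (-6.0000, 0).

z* = -6.0000.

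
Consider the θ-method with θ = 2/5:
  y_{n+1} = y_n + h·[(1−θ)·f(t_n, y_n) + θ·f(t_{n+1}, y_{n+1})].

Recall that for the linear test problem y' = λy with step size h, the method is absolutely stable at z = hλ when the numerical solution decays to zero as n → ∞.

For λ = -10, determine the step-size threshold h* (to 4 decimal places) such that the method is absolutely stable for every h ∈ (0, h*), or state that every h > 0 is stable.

With y'=λy (z=hλ):
  y_{n+1} = y_n + z·[3/5·y_n + 2/5·y_{n+1}] ⇒ (1 − 2/5z)y_{n+1} = (1 + 3/5z)y_n
  R(z) = (1 + 3/5z)/(1 − 2/5z).

Boundary: |R(x)|=1, x<0.
x=-1.35: |R|=0.1234
R=−1: 1+3/5x = −1+2/5x ⇒ -1/5x=2 ⇒ x=2/(-1/5)=-10.0000
Confirm numerically:
  x=-9.069: |R|=0.95976 <1
  x=-7.598: |R|=0.88107 <1
  x=-7.492: |R|=0.87450 <1
  x=-10.184: |R|=1.00725 >1
  x=-10.075: |R|=1.00298 >1
Stable set (-10.0000, 0).

(-10.0000,0); λ=-10 ⇒ h* = (10)/10 = 1.0000.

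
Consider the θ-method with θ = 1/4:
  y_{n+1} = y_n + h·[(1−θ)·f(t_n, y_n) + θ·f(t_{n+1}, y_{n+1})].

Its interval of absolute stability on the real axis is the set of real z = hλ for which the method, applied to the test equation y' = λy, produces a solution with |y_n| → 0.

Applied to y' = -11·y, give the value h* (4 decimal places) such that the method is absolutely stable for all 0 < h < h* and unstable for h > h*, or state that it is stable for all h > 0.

On y'=λy, z=hλ:
  y_{n+1} = y_n + z·[3/4·y_n + 1/4·y_{n+1}] ⇒ (1 − 1/4z)y_{n+1} = (1 + 3/4z)y_n
  Hence R(z) = (1 + 3/4z)/(1 − 1/4z).

Need |R(x)|<1, x<0.
x=-1.6: |R|=0.1429
R=−1: 1+3/4x = −1+1/4x ⇒ -1/2x=2 ⇒ x=2/(-1/2)=-4.0000
Confirm numerically:
  x=-3.825: |R|=0.95527 <1
  x=-2.852: |R|=0.66492 <1
  x=-2.446: |R|=0.51784 <1
  x=-1.882: |R|=0.27984 <1
  x=-4.594: |R|=1.13824 >1
  x=-4.512: |R|=1.12030 >1
  x=-4.393: |R|=1.09365 >1
Stable set (-4.0000, 0).

(-4.0000,0); λ=-11 ⇒ h* = (4)/11 = 0.3636.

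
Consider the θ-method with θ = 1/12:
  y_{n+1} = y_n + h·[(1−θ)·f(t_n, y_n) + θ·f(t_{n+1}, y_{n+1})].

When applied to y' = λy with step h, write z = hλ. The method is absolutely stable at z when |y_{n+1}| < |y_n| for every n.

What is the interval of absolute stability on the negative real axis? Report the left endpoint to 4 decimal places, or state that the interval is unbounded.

z∈(-2.4000,0).

Set f=λy, z=hλ:
  y_{n+1} = y_n + z·[11/12·y_n + 1/12·y_{n+1}] ⇒ (1 − 1/12z)y_{n+1} = (1 + 11/12z)y_n
  so R(z) = (1 + 11/12z)/(1 − 1/12z).

Need |R(x)|<1, x<0.
x=-1.47: |R|=0.3096
R=−1: 1+11/12x = −1+1/12x ⇒ -5/6x=2 ⇒ x=2/(-5/6)=-2.4000
Confirm numerically:
  x=-2.353: |R|=0.96725 <1
  x=-2.208: |R|=0.86486 <1
  x=-2.066: |R|=0.76255 <1
  x=-1.295: |R|=0.16886 <1
  x=-2.776: |R|=1.25447 >1
  x=-2.770: |R|=1.25051 >1
  x=-2.659: |R|=1.17668 >1
So |R|<1 on (-2.4000, 0).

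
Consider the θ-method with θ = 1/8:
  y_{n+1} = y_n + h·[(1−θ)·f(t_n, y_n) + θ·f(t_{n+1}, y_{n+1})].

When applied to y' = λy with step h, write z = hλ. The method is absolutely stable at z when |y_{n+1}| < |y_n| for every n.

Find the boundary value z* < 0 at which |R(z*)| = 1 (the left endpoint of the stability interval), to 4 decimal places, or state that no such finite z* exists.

left endpoint -2.6667.

Test eqn y'=λy, z=hλ:
  y_{n+1} = y_n + z·[7/8·y_n + 1/8·y_{n+1}] ⇒ (1 − 1/8z)y_{n+1} = (1 + 7/8z)y_n
  ⇒ R(z) = (1 + 7/8z)/(1 − 1/8z).

Solve |R(x)|<1 on ℝ⁻.
x=-0.61: |R|=0.4332
R=−1: 1+7/8x = −1+1/8x ⇒ -3/4x=2 ⇒ x=2/(-3/4)=-2.6667
Confirm numerically:
  x=-2.440: |R|=0.86973 <1
  x=-1.964: |R|=0.57688 <1
  x=-1.601: |R|=0.33403 <1
  x=-1.406: |R|=0.19583 <1
  x=-3.036: |R|=1.20080 >1
  x=-2.748: |R|=1.04540 >1
Interval (-2.6667, 0).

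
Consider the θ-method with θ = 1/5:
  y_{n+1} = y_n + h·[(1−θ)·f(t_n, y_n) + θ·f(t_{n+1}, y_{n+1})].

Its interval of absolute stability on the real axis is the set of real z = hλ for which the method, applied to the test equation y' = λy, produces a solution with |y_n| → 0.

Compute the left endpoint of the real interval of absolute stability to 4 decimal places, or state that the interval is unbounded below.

left endpoint -3.3333.

Set f=λy, z=hλ:
  y_{n+1} = y_n + z·[4/5·y_n + 1/5·y_{n+1}] ⇒ (1 − 1/5z)y_{n+1} = (1 + 4/5z)y_n
  R(z) = (1 + 4/5z)/(1 − 1/5z).

Boundary: |R(x)|=1, x<0.
x=-1.17: |R|=0.0519
R=−1: 1+4/5x = −1+1/5x ⇒ -3/5x=2 ⇒ x=2/(-3/5)=-3.3333
Confirm numerically:
  x=-2.699: |R|=0.75283 <1
  x=-2.170: |R|=0.51325 <1
  x=-1.579: |R|=0.20003 <1
  x=-3.801: |R|=1.15941 >1
  x=-3.623: |R|=1.10078 >1
  x=-3.606: |R|=1.09505 >1
Stable set (-3.3333, 0).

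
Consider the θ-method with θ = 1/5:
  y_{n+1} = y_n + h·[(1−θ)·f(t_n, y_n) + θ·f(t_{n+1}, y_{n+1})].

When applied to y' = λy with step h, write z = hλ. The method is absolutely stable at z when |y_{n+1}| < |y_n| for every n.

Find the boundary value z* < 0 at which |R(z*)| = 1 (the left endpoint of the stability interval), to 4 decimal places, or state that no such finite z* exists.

z* = -3.3333.

Test eqn y'=λy, z=hλ:
  y_{n+1} = y_n + z·[4/5·y_n + 1/5·y_{n+1}] ⇒ (1 − 1/5z)y_{n+1} = (1 + 4/5z)y_n
  so R(z) = (1 + 4/5z)/(1 − 1/5z).

Boundary: |R(x)|=1, x<0.
x=-1.51: |R|=0.1598
R=−1: 1+4/5x = −1+1/5x ⇒ -3/5x=2 ⇒ x=2/(-3/5)=-3.3333
Confirm numerically:
  x=-3.008: |R|=0.87812 <1
  x=-2.432: |R|=0.63617 <1
  x=-1.851: |R|=0.35090 <1
  x=-1.556: |R|=0.18670 <1
  x=-3.661: |R|=1.11350 >1
  x=-3.585: |R|=1.08794 >1
  x=-3.574: |R|=1.08421 >1
Stable set (-3.3333, 0).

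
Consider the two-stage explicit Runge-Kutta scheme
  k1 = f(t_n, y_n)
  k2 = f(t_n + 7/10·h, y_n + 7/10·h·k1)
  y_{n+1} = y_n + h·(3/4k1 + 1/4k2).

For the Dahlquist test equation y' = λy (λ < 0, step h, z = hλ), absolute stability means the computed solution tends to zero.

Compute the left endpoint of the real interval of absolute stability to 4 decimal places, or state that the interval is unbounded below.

z* = -5.7143.

Test eqn y'=λy, z=hλ:
  k1=λy_n ⇒ h·k1=z·y_n;  k2=λ(1+7/10z)y_n ⇒ h·k2=z(1+7/10z)y_n
  y_{n+1}/y_n = 1 + 3/4z + 1/4z(1+7/10z) = 1 + z + 7/40z²
  R(z) = 1 + z + 7/40z².

Need |R(x)|<1, x<0.
x=-0.56: |R|=0.4949
R=1: x+7/40x²=0 ⇒ x=−40/7=-5.7143; min R=1−1/(4·7/40)=-0.4286>−1
Confirm numerically:
  x=-5.485: |R|=0.77991 <1
  x=-4.068: |R|=0.17199 <1
  x=-3.394: |R|=0.37813 <1
  x=-6.074: |R|=1.38236 >1
  x=-6.050: |R|=1.35544 >1
  x=-6.006: |R|=1.30661 >1
Stable set (-5.7143, 0).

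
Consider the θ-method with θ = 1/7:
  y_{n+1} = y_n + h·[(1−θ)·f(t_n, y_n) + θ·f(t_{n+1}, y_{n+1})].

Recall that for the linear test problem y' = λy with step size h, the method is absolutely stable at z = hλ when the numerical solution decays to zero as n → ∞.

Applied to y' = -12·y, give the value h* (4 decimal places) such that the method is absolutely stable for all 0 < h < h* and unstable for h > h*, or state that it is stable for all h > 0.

(-2.8000,0); λ=-12 ⇒ h* = (14/5)/12 = 0.2333.

On y'=λy, z=hλ:
  y_{n+1} = y_n + z·[6/7·y_n + 1/7·y_{n+1}] ⇒ (1 − 1/7z)y_{n+1} = (1 + 6/7z)y_n
  R(z) = (1 + 6/7z)/(1 − 1/7z).

Need |R(x)|<1, x<0.
x=-0.9: |R|=0.2025
R=−1: 1+6/7x = −1+1/7x ⇒ -5/7x=2 ⇒ x=2/(-5/7)=-2.8000
Confirm numerically:
  x=-2.226: |R|=0.68892 <1
  x=-1.279: |R|=0.08141 <1
  x=-1.125: |R|=0.03077 <1
  x=-3.345: |R|=1.26341 >1
  x=-3.110: |R|=1.15331 >1
So |R|<1 on (-2.8000, 0).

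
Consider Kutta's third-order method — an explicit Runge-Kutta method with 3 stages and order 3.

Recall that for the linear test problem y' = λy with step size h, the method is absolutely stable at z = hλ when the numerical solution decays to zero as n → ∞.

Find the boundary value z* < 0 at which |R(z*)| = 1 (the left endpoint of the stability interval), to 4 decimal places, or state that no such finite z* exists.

left endpoint -2.5127.

With y'=λy (z=hλ):
  order 3, 3-stage ⇒ R(z)=1+z+z^2/2+z^3/6
  (e.g. R(-0.81)=0.42948, |R|=0.42948)

Solve |R(x)|<1 on ℝ⁻.
x=-0.81: |R|=0.4295
|R(-2.62)|=1.1853 |R(-1.31)|=0.1734 |R(-0.7)|=0.4878
Bisect:
  x_lo=-2.9671 |R|=1.9189  x_hi=-0.3453 |R|=0.7074
  mid=-1.65624 |R|=0.04188 →hi
  mid=-2.31169 |R|=0.69864 →hi
  mid=-2.63941 |R|=1.22074 →lo
  mid=-2.47555 |R|=0.93988 →hi
  mid=-2.55748 |R|=1.07508 →lo
  mid=-2.51651 |R|=1.00621 →lo
  mid=-2.49603 |R|=0.97273 →hi
  ...
  [-2.51283,-2.51267] ⇒ x*=-2.5127
So |R|<1 on (-2.5127, 0).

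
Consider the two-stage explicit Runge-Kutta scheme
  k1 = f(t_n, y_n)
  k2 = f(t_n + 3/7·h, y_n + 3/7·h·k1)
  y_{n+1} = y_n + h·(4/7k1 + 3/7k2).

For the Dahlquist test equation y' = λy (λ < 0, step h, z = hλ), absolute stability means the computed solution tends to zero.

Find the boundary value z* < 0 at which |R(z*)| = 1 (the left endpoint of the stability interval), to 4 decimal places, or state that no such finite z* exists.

Test eqn y'=λy, z=hλ:
  k1=λy_n ⇒ h·k1=z·y_n;  k2=λ(1+3/7z)y_n ⇒ h·k2=z(1+3/7z)y_n
  y_{n+1}/y_n = 1 + 4/7z + 3/7z(1+3/7z) = 1 + z + 9/49z²
  R(z) = 1 + z + 9/49z².

Boundary: |R(x)|=1, x<0.
x=-0.33: |R|=0.6900
R=1: x+9/49x²=0 ⇒ x=−49/9=-5.4444; min R=1−1/(4·9/49)=-0.3611>−1
Confirm numerically:
  x=-5.282: |R|=0.84240 <1
  x=-5.108: |R|=0.68435 <1
  x=-2.738: |R|=0.36107 <1
  x=-2.472: |R|=0.34961 <1
  x=-5.984: |R|=1.59303 >1
  x=-5.979: |R|=1.58704 >1
  x=-5.724: |R|=1.29391 >1
Stable set (-5.4444, 0).

z* = -5.4444.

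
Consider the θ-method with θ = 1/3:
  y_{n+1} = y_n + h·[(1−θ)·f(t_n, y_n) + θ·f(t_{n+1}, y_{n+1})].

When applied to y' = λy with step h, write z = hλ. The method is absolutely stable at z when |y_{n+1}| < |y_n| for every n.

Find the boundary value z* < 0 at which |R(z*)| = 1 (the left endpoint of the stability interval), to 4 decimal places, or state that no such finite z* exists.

z* = -6.0000.

With y'=λy (z=hλ):
  y_{n+1} = y_n + z·[2/3·y_n + 1/3·y_{n+1}] ⇒ (1 − 1/3z)y_{n+1} = (1 + 2/3z)y_n
  R(z) = (1 + 2/3z)/(1 − 1/3z).

Boundary: |R(x)|=1, x<0.
x=-0.96: |R|=0.2727
R=−1: 1+2/3x = −1+1/3x ⇒ -1/3x=2 ⇒ x=2/(-1/3)=-6.0000
Confirm numerically:
  x=-5.302: |R|=0.91592 <1
  x=-3.785: |R|=0.67354 <1
  x=-2.808: |R|=0.45041 <1
  x=-6.390: |R|=1.04153 >1
  x=-6.198: |R|=1.02153 >1
So |R|<1 on (-6.0000, 0).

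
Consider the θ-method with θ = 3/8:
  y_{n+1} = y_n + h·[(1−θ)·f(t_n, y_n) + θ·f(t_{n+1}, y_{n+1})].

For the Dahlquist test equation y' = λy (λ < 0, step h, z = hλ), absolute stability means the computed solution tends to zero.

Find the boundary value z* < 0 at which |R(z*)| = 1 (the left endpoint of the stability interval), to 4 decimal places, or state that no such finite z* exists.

z* = -8.0000.

With y'=λy (z=hλ):
  y_{n+1} = y_n + z·[5/8·y_n + 3/8·y_{n+1}] ⇒ (1 − 3/8z)y_{n+1} = (1 + 5/8z)y_n
  so R(z) = (1 + 5/8z)/(1 − 3/8z).

Boundary: |R(x)|=1, x<0.
x=-0.49: |R|=0.5861
R=−1: 1+5/8x = −1+3/8x ⇒ -1/4x=2 ⇒ x=2/(-1/4)=-8.0000
Confirm numerically:
  x=-5.710: |R|=0.81775 <1
  x=-4.356: |R|=0.65407 <1
  x=-3.815: |R|=0.56956 <1
  x=-3.782: |R|=0.56394 <1
  x=-8.574: |R|=1.03404 >1
  x=-8.063: |R|=1.00391 >1
  x=-8.035: |R|=1.00218 >1
Stable set (-8.0000, 0).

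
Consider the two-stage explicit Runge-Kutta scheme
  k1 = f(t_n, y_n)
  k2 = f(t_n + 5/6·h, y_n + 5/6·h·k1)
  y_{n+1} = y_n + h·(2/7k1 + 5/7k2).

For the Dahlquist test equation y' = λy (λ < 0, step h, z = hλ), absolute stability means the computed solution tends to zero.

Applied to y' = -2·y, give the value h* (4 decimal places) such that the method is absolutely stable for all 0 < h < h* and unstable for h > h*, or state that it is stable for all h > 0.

(-1.6800,0); λ=-2 ⇒ h* = (42/25)/2 = 0.8400.

Set f=λy, z=hλ:
  k1=λy_n ⇒ h·k1=z·y_n;  k2=λ(1+5/6z)y_n ⇒ h·k2=z(1+5/6z)y_n
  y_{n+1}/y_n = 1 + 2/7z + 5/7z(1+5/6z) = 1 + z + 25/42z²
  R(z) = 1 + z + 25/42z².

Find x<0 with |R(x)|<1.
x=-0.56: |R|=0.6267
R=1: x+25/42x²=0 ⇒ x=−42/25=-1.6800; min R=1−1/(4·25/42)=0.5800>−1
Confirm numerically:
  x=-1.497: |R|=0.83693 <1
  x=-1.376: |R|=0.75101 <1
  x=-0.922: |R|=0.58400 <1
  x=-0.857: |R|=0.58017 <1
  x=-2.185: |R|=1.65680 >1
  x=-1.856: |R|=1.19444 >1
Stable set (-1.6800, 0).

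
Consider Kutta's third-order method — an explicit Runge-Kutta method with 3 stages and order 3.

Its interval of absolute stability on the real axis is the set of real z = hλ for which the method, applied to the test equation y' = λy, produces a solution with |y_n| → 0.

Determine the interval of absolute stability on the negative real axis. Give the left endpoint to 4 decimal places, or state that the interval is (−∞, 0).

Set f=λy, z=hλ:
  order 3, 3-stage ⇒ R(z)=1+z+z^2/2+z^3/6
  (e.g. R(-1.16)=0.25265, |R|=0.25265)

Find x<0 with |R(x)|<1.
x=-1.16: |R|=0.2527
|R(-1.43)|=0.1051 |R(-1.42)|=0.1110 |R(-1.32)|=0.1679
Bisect:
  x_lo=-3.3116 |R|=2.8810  x_hi=-0.1722 |R|=0.8418
  mid=-1.74186 |R|=0.10565 →hi
  mid=-2.52671 |R|=1.02312 →lo
  mid=-2.13429 |R|=0.47704 →hi
  mid=-2.33050 |R|=0.72447 →hi
  mid=-2.42861 |R|=0.86692 →hi
  mid=-2.47766 |R|=0.94324 →hi
  mid=-2.50219 |R|=0.98273 →hi
  mid=-2.51445 |R|=1.00281 →lo
  mid=-2.50832 |R|=0.99274 →hi
  ...
  [-2.51292,-2.51273] ⇒ x*=-2.5127
Stable set (-2.5127, 0).

(-2.5127, 0).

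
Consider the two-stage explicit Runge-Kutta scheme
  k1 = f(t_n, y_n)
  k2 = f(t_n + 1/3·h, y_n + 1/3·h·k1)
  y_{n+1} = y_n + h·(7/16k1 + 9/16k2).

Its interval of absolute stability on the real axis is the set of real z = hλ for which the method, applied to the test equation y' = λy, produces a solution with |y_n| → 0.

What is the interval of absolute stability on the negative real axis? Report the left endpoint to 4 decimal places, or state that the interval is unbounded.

(-5.3333, 0).

On y'=λy, z=hλ:
  k1=λy_n ⇒ h·k1=z·y_n;  k2=λ(1+1/3z)y_n ⇒ h·k2=z(1+1/3z)y_n
  y_{n+1}/y_n = 1 + 7/16z + 9/16z(1+1/3z) = 1 + z + 3/16z²
  so R(z) = 1 + z + 3/16z².

Boundary: |R(x)|=1, x<0.
x=-1.58: |R|=0.1119
R=1: x+3/16x²=0 ⇒ x=−16/3=-5.3333; min R=1−1/(4·3/16)=-0.3333>−1
Confirm numerically:
  x=-5.227: |R|=0.89579 <1
  x=-4.032: |R|=0.01619 <1
  x=-3.256: |R|=0.26821 <1
  x=-5.927: |R|=1.65975 >1
  x=-5.768: |R|=1.47009 >1
  x=-5.608: |R|=1.28881 >1
So |R|<1 on (-5.3333, 0).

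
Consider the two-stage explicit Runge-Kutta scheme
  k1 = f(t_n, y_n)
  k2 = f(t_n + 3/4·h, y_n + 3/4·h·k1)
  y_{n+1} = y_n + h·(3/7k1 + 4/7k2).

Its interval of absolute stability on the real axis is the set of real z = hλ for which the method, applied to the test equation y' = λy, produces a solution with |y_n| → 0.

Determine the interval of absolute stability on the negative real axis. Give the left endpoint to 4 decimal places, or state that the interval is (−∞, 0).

Test eqn y'=λy, z=hλ:
  k1=λy_n ⇒ h·k1=z·y_n;  k2=λ(1+3/4z)y_n ⇒ h·k2=z(1+3/4z)y_n
  y_{n+1}/y_n = 1 + 3/7z + 4/7z(1+3/4z) = 1 + z + 3/7z²
  so R(z) = 1 + z + 3/7z².

Find x<0 with |R(x)|<1.
x=-0.34: |R|=0.7095
R=1: x+3/7x²=0 ⇒ x=−7/3=-2.3333; min R=1−1/(4·3/7)=0.4167>−1
Confirm numerically:
  x=-2.087: |R|=0.77967 <1
  x=-1.565: |R|=0.48467 <1
  x=-1.422: |R|=0.44461 <1
  x=-1.060: |R|=0.42154 <1
  x=-2.664: |R|=1.37753 >1
  x=-2.645: |R|=1.35330 >1
  x=-2.449: |R|=1.12140 >1
So |R|<1 on (-2.3333, 0).

(-2.3333, 0).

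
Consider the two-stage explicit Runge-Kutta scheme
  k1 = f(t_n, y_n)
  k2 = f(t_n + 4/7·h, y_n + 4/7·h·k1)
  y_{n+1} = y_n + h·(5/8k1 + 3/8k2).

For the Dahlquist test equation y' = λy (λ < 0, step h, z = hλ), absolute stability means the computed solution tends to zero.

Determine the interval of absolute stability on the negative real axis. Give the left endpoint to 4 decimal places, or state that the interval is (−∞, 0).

On y'=λy, z=hλ:
  k1=λy_n ⇒ h·k1=z·y_n;  k2=λ(1+4/7z)y_n ⇒ h·k2=z(1+4/7z)y_n
  y_{n+1}/y_n = 1 + 5/8z + 3/8z(1+4/7z) = 1 + z + 3/14z²
  ⇒ R(z) = 1 + z + 3/14z².

Boundary: |R(x)|=1, x<0.
x=-0.66: |R|=0.4333
R=1: x+3/14x²=0 ⇒ x=−14/3=-4.6667; min R=1−1/(4·3/14)=-0.1667>−1
Confirm numerically:
  x=-3.487: |R|=0.11854 <1
  x=-2.622: |R|=0.14881 <1
  x=-2.331: |R|=0.16667 <1
  x=-4.929: |R|=1.27708 >1
  x=-4.783: |R|=1.11923 >1
Stable set (-4.6667, 0).

(-4.6667, 0).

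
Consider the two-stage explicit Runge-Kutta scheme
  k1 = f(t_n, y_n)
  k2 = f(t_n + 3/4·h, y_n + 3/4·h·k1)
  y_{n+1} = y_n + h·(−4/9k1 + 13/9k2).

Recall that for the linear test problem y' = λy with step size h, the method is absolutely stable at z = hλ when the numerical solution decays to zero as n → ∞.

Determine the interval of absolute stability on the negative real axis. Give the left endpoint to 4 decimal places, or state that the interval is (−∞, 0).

On y'=λy, z=hλ:
  k1=λy_n ⇒ h·k1=z·y_n;  k2=λ(1+3/4z)y_n ⇒ h·k2=z(1+3/4z)y_n
  y_{n+1}/y_n = 1 − 4/9z + 13/9z(1+3/4z) = 1 + z + 13/12z²
  Hence R(z) = 1 + z + 13/12z².

Find x<0 with |R(x)|<1.
x=-0.9: |R|=0.9775
R=1: x+13/12x²=0 ⇒ x=−12/13=-0.9231; min R=1−1/(4·13/12)=0.7692>−1
Confirm numerically:
  x=-0.689: |R|=0.82528 <1
  x=-0.610: |R|=0.79311 <1
  x=-0.564: |R|=0.78060 <1
  x=-1.466: |R|=1.86225 >1
  x=-1.303: |R|=1.53629 >1
  x=-0.947: |R|=1.02454 >1
Interval (-0.9231, 0).

z∈(-0.9231,0).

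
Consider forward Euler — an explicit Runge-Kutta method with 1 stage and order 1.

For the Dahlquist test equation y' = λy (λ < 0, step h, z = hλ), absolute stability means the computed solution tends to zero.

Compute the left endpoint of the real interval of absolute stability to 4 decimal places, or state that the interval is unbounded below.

Test eqn y'=λy, z=hλ:
  order 1, 1-stage ⇒ R(z)=1+z
  (e.g. R(-0.73)=0.27000, |R|=0.27000)

Find x<0 with |R(x)|<1.
x=-0.73: |R|=0.2700
|R(-2.37)|=1.3700 |R(-1.67)|=0.6700 |R(-1.41)|=0.4100
Bisect:
  x_lo=-2.6232 |R|=1.6232  x_hi=-0.0515 |R|=0.9485
  mid=-1.33732 |R|=0.33732 →hi
  mid=-1.98024 |R|=0.98024 →hi
  mid=-2.30170 |R|=1.30170 →lo
  mid=-2.14097 |R|=1.14097 →lo
  mid=-2.06061 |R|=1.06061 →lo
  mid=-2.02042 |R|=1.02042 →lo
  mid=-2.00033 |R|=1.00033 →lo
  mid=-1.99029 |R|=0.99029 →hi
  mid=-1.99531 |R|=0.99531 →hi
  mid=-1.99782 |R|=0.99782 →hi
  ...
  [-2.00002,-1.99986] ⇒ x*=-2.0000
Stable set (-2.0000, 0).

left endpoint -2.0000.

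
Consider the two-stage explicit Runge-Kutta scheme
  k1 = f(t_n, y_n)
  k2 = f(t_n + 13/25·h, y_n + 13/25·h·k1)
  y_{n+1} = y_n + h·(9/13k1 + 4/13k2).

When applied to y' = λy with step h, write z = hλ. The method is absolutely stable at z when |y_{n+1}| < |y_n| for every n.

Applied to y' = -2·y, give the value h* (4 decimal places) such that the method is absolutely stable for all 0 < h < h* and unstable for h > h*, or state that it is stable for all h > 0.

On y'=λy, z=hλ:
  k1=λy_n ⇒ h·k1=z·y_n;  k2=λ(1+13/25z)y_n ⇒ h·k2=z(1+13/25z)y_n
  y_{n+1}/y_n = 1 + 9/13z + 4/13z(1+13/25z) = 1 + z + 4/25z²
  R(z) = 1 + z + 4/25z².

Boundary: |R(x)|=1, x<0.
x=-0.68: |R|=0.3940
R=1: x+4/25x²=0 ⇒ x=−25/4=-6.2500; min R=1−1/(4·4/25)=-0.5625>−1
Confirm numerically:
  x=-5.644: |R|=0.45276 <1
  x=-4.714: |R|=0.15851 <1
  x=-3.783: |R|=0.49323 <1
  x=-6.805: |R|=1.60428 >1
  x=-6.627: |R|=1.39974 >1
  x=-6.322: |R|=1.07283 >1
Stable set (-6.2500, 0).

(-6.2500,0); λ=-2 ⇒ h* = (25/4)/2 = 3.1250.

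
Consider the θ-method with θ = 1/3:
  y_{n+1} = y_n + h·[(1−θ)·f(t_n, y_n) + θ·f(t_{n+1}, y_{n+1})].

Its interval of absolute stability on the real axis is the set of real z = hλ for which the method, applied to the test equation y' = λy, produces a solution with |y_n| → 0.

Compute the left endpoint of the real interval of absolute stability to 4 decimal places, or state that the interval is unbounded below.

left endpoint -6.0000.

Set f=λy, z=hλ:
  y_{n+1} = y_n + z·[2/3·y_n + 1/3·y_{n+1}] ⇒ (1 − 1/3z)y_{n+1} = (1 + 2/3z)y_n
  so R(z) = (1 + 2/3z)/(1 − 1/3z).

Solve |R(x)|<1 on ℝ⁻.
x=-1.6: |R|=0.0435
R=−1: 1+2/3x = −1+1/3x ⇒ -1/3x=2 ⇒ x=2/(-1/3)=-6.0000
Confirm numerically:
  x=-5.624: |R|=0.95640 <1
  x=-4.226: |R|=0.75450 <1
  x=-2.825: |R|=0.45494 <1
  x=-6.213: |R|=1.02312 >1
  x=-6.142: |R|=1.01553 >1
Stable set (-6.0000, 0).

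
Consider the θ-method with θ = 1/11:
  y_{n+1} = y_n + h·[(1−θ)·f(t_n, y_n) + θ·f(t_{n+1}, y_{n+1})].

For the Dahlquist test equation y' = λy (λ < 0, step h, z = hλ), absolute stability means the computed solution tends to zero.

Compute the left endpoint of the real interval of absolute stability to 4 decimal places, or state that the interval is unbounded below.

z* = -2.4444.

With y'=λy (z=hλ):
  y_{n+1} = y_n + z·[10/11·y_n + 1/11·y_{n+1}] ⇒ (1 − 1/11z)y_{n+1} = (1 + 10/11z)y_n
  ⇒ R(z) = (1 + 10/11z)/(1 − 1/11z).

Need |R(x)|<1, x<0.
x=-1.05: |R|=0.0415
R=−1: 1+10/11x = −1+1/11x ⇒ -9/11x=2 ⇒ x=2/(-9/11)=-2.4444
Confirm numerically:
  x=-1.613: |R|=0.40672 <1
  x=-1.593: |R|=0.39149 <1
  x=-1.424: |R|=0.26079 <1
  x=-3.028: |R|=1.37439 >1
  x=-3.022: |R|=1.37070 >1
  x=-2.623: |R|=1.11796 >1
Stable set (-2.4444, 0).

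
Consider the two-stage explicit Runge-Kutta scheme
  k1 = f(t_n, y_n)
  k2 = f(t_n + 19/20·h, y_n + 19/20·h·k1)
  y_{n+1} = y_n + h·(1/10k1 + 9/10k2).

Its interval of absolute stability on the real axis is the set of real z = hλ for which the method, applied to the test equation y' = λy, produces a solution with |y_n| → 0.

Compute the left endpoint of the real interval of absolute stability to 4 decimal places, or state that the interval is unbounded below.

Set f=λy, z=hλ:
  k1=λy_n ⇒ h·k1=z·y_n;  k2=λ(1+19/20z)y_n ⇒ h·k2=z(1+19/20z)y_n
  y_{n+1}/y_n = 1 + 1/10z + 9/10z(1+19/20z) = 1 + z + 171/200z²
  R(z) = 1 + z + 171/200z².

Solve |R(x)|<1 on ℝ⁻.
x=-0.36: |R|=0.7508
R=1: x+171/200x²=0 ⇒ x=−200/171=-1.1696; min R=1−1/(4·171/200)=0.7076>−1
Confirm numerically:
  x=-0.992: |R|=0.84937 <1
  x=-0.968: |R|=0.83316 <1
  x=-0.777: |R|=0.73919 <1
  x=-0.750: |R|=0.73094 <1
  x=-1.245: |R|=1.08027 >1
  x=-1.190: |R|=1.02077 >1
So |R|<1 on (-1.1696, 0).

left endpoint -1.1696.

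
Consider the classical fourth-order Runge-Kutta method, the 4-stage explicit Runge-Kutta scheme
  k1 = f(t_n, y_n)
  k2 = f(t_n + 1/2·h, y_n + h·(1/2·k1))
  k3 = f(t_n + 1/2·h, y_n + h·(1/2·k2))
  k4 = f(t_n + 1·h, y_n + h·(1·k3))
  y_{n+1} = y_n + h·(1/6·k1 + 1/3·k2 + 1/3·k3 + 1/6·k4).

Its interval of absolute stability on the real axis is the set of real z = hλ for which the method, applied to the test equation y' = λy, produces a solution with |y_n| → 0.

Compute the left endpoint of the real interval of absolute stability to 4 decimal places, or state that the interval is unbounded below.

With y'=λy (z=hλ):
  order 4, 4-stage ⇒ R(z)=1+z+z^2/2+z^3/6+z^4/24
  (e.g. R(-1.45)=0.27733, |R|=0.27733)

Find x<0 with |R(x)|<1.
x=-1.45: |R|=0.2773
|R(-1.99)|=0.3300 |R(-1.24)|=0.3095 |R(-1.23)|=0.3117
Bisect:
  x_lo=-3.3159 |R|=2.1424  x_hi=-0.3681 |R|=0.6921
  mid=-1.84197 |R|=0.29251 →hi
  mid=-2.57892 |R|=0.73090 →hi
  mid=-2.94740 |R|=1.27320 →lo
  mid=-2.76316 |R|=0.96714 →hi
  mid=-2.85528 |R|=1.11074 →lo
  mid=-2.80922 |R|=1.03667 →lo
  mid=-2.78619 |R|=1.00135 →lo
  mid=-2.77467 |R|=0.98411 →hi
  mid=-2.78043 |R|=0.99269 →hi
  ...
  [-2.78547,-2.78529] ⇒ x*=-2.7853
Stable set (-2.7853, 0).

z* = -2.7853.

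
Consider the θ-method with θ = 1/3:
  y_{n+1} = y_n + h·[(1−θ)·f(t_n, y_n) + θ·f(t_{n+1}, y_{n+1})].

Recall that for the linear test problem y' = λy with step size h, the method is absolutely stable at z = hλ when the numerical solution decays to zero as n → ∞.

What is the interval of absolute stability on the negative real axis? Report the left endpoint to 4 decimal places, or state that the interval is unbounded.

(-6.0000, 0).

On y'=λy, z=hλ:
  y_{n+1} = y_n + z·[2/3·y_n + 1/3·y_{n+1}] ⇒ (1 − 1/3z)y_{n+1} = (1 + 2/3z)y_n
  so R(z) = (1 + 2/3z)/(1 − 1/3z).

Find x<0 with |R(x)|<1.
x=-1.18: |R|=0.1531
R=−1: 1+2/3x = −1+1/3x ⇒ -1/3x=2 ⇒ x=2/(-1/3)=-6.0000
Confirm numerically:
  x=-4.884: |R|=0.85845 <1
  x=-4.823: |R|=0.84955 <1
  x=-4.709: |R|=0.83253 <1
  x=-3.621: |R|=0.64069 <1
  x=-6.520: |R|=1.05462 >1
  x=-6.054: |R|=1.00596 >1
Stable set (-6.0000, 0).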